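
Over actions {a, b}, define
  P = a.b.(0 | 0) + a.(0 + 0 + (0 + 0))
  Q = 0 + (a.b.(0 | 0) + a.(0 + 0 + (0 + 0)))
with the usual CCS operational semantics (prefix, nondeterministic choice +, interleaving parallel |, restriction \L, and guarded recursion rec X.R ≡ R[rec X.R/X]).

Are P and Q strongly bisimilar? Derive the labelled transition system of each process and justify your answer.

YES

LTS(P): 4 reachable states
  u0 = a.b.(0 | 0) + a.(0 + 0 + (0 + 0)) ⊢ --a--▸ u1, --a--▸ u2
  u1 = 0 + 0 + (0 + 0) ⊢ ·
  u2 = b.(0 | 0) ⊢ --b--▸ u3
  u3 = 0 | 0 ⊢ ·
LTS(Q): 4 reachable states
  v0 = 0 + (a.b.(0 | 0) + a.(0 + 0 + (0 + 0))) ⊢ --a--▸ v1, --a--▸ v2
  v1 = 0 + 0 + (0 + 0) ⊢ ·
  v2 = b.(0 | 0) ⊢ --b--▸ v3
  v3 = 0 | 0 ⊢ ·
Bisimilarity quotient blocks:
  B0 = {u0, v0}
  B1 = {u1, u3, v1, v3}
  B2 = {u2, v2}
u0 ∈ B0, v0 ∈ B0 → same block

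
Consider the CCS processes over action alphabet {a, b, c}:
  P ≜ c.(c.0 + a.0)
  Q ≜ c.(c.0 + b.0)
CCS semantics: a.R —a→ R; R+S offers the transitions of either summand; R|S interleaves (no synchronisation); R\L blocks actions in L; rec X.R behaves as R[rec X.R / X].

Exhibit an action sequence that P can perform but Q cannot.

ca

Reachable graph of P (3 states):
  u0 = c.(c.0 + a.0) → —c→ u1
  u1 = c.0 + a.0 → —a→ u2, —c→ u2
  u2 = 0 → stopped
Reachable graph of Q (3 states):
  v0 = c.(c.0 + b.0) → —c→ v1
  v1 = c.0 + b.0 → —b→ v2, —c→ v2
  v2 = 0 → stopped
Executing ca from P (initial set {u0}):
  step 1 (c): {u1}
  step 2 (a): {u2}
  ✓ P
Executing ca from Q (initial set {v0}):
  step 1 (c): {v1}
  step 2 (a): ∅  — Q cannot continue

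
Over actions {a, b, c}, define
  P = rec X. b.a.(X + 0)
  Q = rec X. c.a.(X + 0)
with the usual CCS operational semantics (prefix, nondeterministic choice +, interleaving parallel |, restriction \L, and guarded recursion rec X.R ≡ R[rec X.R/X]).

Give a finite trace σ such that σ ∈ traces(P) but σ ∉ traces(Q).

LTS(P): 3 reachable states
  u0 = rec X. b.a.(X + 0) | --b--▸ u1
  u1 = a.((rec X. b.a.(X + 0)) + 0) | --a--▸ u2
  u2 = (rec X. b.a.(X + 0)) + 0 | --b--▸ u1
LTS(Q): 3 reachable states
  v0 = rec X. c.a.(X + 0) | --c--▸ v1
  v1 = a.((rec X. c.a.(X + 0)) + 0) | --a--▸ v2
  v2 = (rec X. c.a.(X + 0)) + 0 | --c--▸ v1
Trace ⟨b⟩ through P, begin at {u0}:
  after b @ step 1: {u1}
  ✓ P
Trace ⟨b⟩ through Q, begin at {v0}:
  after b @ step 1: ∅ (Q stuck)

b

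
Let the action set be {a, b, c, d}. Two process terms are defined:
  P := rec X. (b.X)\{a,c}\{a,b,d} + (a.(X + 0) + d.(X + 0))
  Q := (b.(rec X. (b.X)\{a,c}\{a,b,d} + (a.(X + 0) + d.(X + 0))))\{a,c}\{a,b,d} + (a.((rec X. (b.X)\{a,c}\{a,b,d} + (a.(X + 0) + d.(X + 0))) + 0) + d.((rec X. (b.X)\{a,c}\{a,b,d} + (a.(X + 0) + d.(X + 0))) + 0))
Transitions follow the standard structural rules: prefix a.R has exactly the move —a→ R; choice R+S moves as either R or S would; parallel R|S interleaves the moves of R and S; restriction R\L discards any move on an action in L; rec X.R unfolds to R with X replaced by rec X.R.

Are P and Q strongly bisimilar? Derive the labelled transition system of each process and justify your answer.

YES

Reachable graph of P (2 states):
  s0 = rec X. (b.X)\{a,c}\{a,b,d} + (a.(X + 0) + d.(X + 0)) has moves --a--▸ s1, --d--▸ s1
  s1 = (rec X. (b.X)\{a,c}\{a,b,d} + (a.(X + 0) + d.(X + 0))) + 0 has moves --a--▸ s1, --d--▸ s1
Reachable graph of Q (2 states):
  t0 = (b.(rec X. (b.X)\{a,c}\{a,b,d} + (a.(X + 0) + d.(X + 0))))\{a,c}\{a,b,d} + (a.((rec X. (b.X)\{a,c}\{a,b,d} + (a.(X + 0) + d.(X + 0))) + 0) + d.((rec X. (b.X)\{a,c}\{a,b,d} + (a.(X + 0) + d.(X + 0))) + 0)) has moves --a--▸ t1, --d--▸ t1
  t1 = (rec X. (b.X)\{a,c}\{a,b,d} + (a.(X + 0) + d.(X + 0))) + 0 has moves --a--▸ t1, --d--▸ t1
Bisimilarity quotient blocks:
  B0 = {s0, s1, t0, t1}
s0 ∈ B0, t0 ∈ B0 → same block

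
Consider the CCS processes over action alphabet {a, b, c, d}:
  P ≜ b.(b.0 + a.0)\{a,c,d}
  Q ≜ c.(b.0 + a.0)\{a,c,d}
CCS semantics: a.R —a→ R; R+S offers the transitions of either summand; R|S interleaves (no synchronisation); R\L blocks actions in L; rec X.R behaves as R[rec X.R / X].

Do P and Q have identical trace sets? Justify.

traces(P) ≠ traces(Q) — witness ⟨b⟩

Reachable graph of P (3 states):
  s0 = b.(b.0 + a.0)\{a,c,d} | -b-> s1
  s1 = (b.0 + a.0)\{a,c,d} | -b-> s2
  s2 = 0\{a,c,d} | ·
Reachable graph of Q (3 states):
  t0 = c.(b.0 + a.0)\{a,c,d} | -c-> t1
  t1 = (b.0 + a.0)\{a,c,d} | -b-> t2
  t2 = 0\{a,c,d} | ·
Run σ = ⟨b⟩ on P: start {s0}
  after b @ step 1: {s1}
  ✓ P
Run σ = ⟨b⟩ on Q: start {t0}
  after b @ step 1: no successor for Q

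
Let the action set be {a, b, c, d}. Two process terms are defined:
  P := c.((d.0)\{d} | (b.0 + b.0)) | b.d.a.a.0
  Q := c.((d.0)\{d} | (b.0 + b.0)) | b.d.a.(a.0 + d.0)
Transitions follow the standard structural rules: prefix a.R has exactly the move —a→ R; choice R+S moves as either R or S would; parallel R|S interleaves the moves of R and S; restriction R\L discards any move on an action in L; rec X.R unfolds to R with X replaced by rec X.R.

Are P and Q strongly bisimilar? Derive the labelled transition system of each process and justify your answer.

P ≁ Q

P's transition system — 15 states:
  u0 = c.((d.0)\{d} | (b.0 + b.0)) | b.d.a.a.0 | —b→ u1, —c→ u2
  u1 = c.((d.0)\{d} | (b.0 + b.0)) | d.a.a.0 | —c→ u3, —d→ u4
  u2 = (d.0)\{d} | (b.0 + b.0) | b.d.a.a.0 | —b→ u3, —b→ u5
  u3 = (d.0)\{d} | (b.0 + b.0) | d.a.a.0 | —b→ u6, —d→ u7
  u4 = c.((d.0)\{d} | (b.0 + b.0)) | a.a.0 | —a→ u8, —c→ u7
  u5 = (d.0)\{d} | 0 | b.d.a.a.0 | —b→ u6
  u6 = (d.0)\{d} | 0 | d.a.a.0 | —d→ u9
  u7 = (d.0)\{d} | (b.0 + b.0) | a.a.0 | —a→ u10, —b→ u9
  u8 = c.((d.0)\{d} | (b.0 + b.0)) | a.0 | —a→ u11, —c→ u10
  u9 = (d.0)\{d} | 0 | a.a.0 | —a→ u12
  u10 = (d.0)\{d} | (b.0 + b.0) | a.0 | —a→ u13, —b→ u12
  u11 = c.((d.0)\{d} | (b.0 + b.0)) | 0 | —c→ u13
  u12 = (d.0)\{d} | 0 | a.0 | —a→ u14
  u13 = (d.0)\{d} | (b.0 + b.0) | 0 | —b→ u14
  u14 = (d.0)\{d} | 0 | 0 | ∅
Q's transition system — 15 states:
  v0 = c.((d.0)\{d} | (b.0 + b.0)) | b.d.a.(a.0 + d.0) | —b→ v1, —c→ v2
  v1 = c.((d.0)\{d} | (b.0 + b.0)) | d.a.(a.0 + d.0) | —c→ v3, —d→ v4
  v2 = (d.0)\{d} | (b.0 + b.0) | b.d.a.(a.0 + d.0) | —b→ v3, —b→ v5
  v3 = (d.0)\{d} | (b.0 + b.0) | d.a.(a.0 + d.0) | —b→ v6, —d→ v7
  v4 = c.((d.0)\{d} | (b.0 + b.0)) | a.(a.0 + d.0) | —a→ v8, —c→ v7
  v5 = (d.0)\{d} | 0 | b.d.a.(a.0 + d.0) | —b→ v6
  v6 = (d.0)\{d} | 0 | d.a.(a.0 + d.0) | —d→ v9
  v7 = (d.0)\{d} | (b.0 + b.0) | a.(a.0 + d.0) | —a→ v10, —b→ v9
  v8 = c.((d.0)\{d} | (b.0 + b.0)) | (a.0 + d.0) | —a→ v11, —c→ v10, —d→ v11
  v9 = (d.0)\{d} | 0 | a.(a.0 + d.0) | —a→ v12
  v10 = (d.0)\{d} | (b.0 + b.0) | (a.0 + d.0) | —a→ v13, —b→ v12, —d→ v13
  v11 = c.((d.0)\{d} | (b.0 + b.0)) | 0 | —c→ v13
  v12 = (d.0)\{d} | 0 | (a.0 + d.0) | —a→ v14, —d→ v14
  v13 = (d.0)\{d} | (b.0 + b.0) | 0 | —b→ v14
  v14 = (d.0)\{d} | 0 | 0 | ∅
Coarsest stable partition (strong bisimilarity classes):
  B0 = {u0}
  B1 = {u1}
  B2 = {u4}
  B3 = {u8}
  B4 = {u11, v11}
  B5 = {u13, v13}
  B6 = {u14, v14}
  B7 = {u10}
  B8 = {u12}
  B9 = {u7}
  B10 = {u9}
  B11 = {u3}
  B12 = {u6}
  B13 = {u2}
  B14 = {u5}
  B15 = {v0}
  B16 = {v1}
  B17 = {v4}
  B18 = {v8}
  B19 = {v10}
  B20 = {v12}
  B21 = {v7}
  B22 = {v9}
  B23 = {v3}
  B24 = {v6}
  B25 = {v2}
  B26 = {v5}
u0 ∈ B0, v0 ∈ B15 → different blocks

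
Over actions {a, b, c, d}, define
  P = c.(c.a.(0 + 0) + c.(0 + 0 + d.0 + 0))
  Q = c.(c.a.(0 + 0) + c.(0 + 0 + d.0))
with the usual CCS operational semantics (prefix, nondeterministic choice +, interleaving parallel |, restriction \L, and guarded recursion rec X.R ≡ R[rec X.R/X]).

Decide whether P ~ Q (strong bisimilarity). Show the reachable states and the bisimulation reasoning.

P's transition system — 6 states:
  m0 = c.(c.a.(0 + 0) + c.(0 + 0 + d.0 + 0)) → —c→ m1
  m1 = c.a.(0 + 0) + c.(0 + 0 + d.0 + 0) → —c→ m2, —c→ m3
  m2 = 0 + 0 + d.0 + 0 → —d→ m4
  m3 = a.(0 + 0) → —a→ m5
  m4 = 0 → (no moves)
  m5 = 0 + 0 → (no moves)
Q's transition system — 6 states:
  n0 = c.(c.a.(0 + 0) + c.(0 + 0 + d.0)) → —c→ n1
  n1 = c.a.(0 + 0) + c.(0 + 0 + d.0) → —c→ n2, —c→ n3
  n2 = 0 + 0 + d.0 → —d→ n4
  n3 = a.(0 + 0) → —a→ n5
  n4 = 0 → (no moves)
  n5 = 0 + 0 → (no moves)
Partition-refinement fixed point:
  B0 = {m0, n0}
  B1 = {m1, n1}
  B2 = {m3, n3}
  B3 = {m4, m5, n4, n5}
  B4 = {m2, n2}
m0 ∈ B0, n0 ∈ B0 → same block

P ~ Q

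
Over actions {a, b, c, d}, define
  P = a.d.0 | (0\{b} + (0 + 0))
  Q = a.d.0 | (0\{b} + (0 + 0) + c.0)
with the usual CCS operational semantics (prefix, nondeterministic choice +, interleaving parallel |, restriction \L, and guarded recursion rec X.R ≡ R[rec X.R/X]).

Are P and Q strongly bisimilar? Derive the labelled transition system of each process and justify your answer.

not bisimilar

P's transition system — 3 states:
  p0 = a.d.0 | (0\{b} + (0 + 0)) → =a=> p1
  p1 = d.0 | (0\{b} + (0 + 0)) → =d=> p2
  p2 = 0 | (0\{b} + (0 + 0)) → (no moves)
Q's transition system — 6 states:
  q0 = a.d.0 | (0\{b} + (0 + 0) + c.0) → =a=> q1, =c=> q2
  q1 = d.0 | (0\{b} + (0 + 0) + c.0) → =c=> q3, =d=> q4
  q2 = a.d.0 | 0 → =a=> q3
  q3 = d.0 | 0 → =d=> q5
  q4 = 0 | (0\{b} + (0 + 0) + c.0) → =c=> q5
  q5 = 0 | 0 → (no moves)
Coarsest stable partition (strong bisimilarity classes):
  B0 = {p0, q2}
  B1 = {p1, q3}
  B2 = {p2, q5}
  B3 = {q0}
  B4 = {q1}
  B5 = {q4}
p0 ∈ B0, q0 ∈ B3 → different blocks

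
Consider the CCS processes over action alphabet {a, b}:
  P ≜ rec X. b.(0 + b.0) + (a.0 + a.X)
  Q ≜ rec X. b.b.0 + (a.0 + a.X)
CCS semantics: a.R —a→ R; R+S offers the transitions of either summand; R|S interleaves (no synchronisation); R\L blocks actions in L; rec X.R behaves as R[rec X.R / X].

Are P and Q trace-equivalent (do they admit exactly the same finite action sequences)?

YES

LTS(P): 3 reachable states
  s0 = rec X. b.(0 + b.0) + (a.0 + a.X) | --a--▸ s0, --a--▸ s1, --b--▸ s2
  s1 = 0 | stopped
  s2 = 0 + b.0 | --b--▸ s1
LTS(Q): 3 reachable states
  t0 = rec X. b.b.0 + (a.0 + a.X) | --a--▸ t0, --a--▸ t1, --b--▸ t2
  t1 = 0 | stopped
  t2 = b.0 | --b--▸ t1
Coarsest stable partition (strong bisimilarity classes):
  B0 = {s0, t0}
  B1 = {s2, t2}
  B2 = {s1, t1}
s0 ∈ B0, t0 ∈ B0 → same block
Bisimilar ⇒ trace-equivalent.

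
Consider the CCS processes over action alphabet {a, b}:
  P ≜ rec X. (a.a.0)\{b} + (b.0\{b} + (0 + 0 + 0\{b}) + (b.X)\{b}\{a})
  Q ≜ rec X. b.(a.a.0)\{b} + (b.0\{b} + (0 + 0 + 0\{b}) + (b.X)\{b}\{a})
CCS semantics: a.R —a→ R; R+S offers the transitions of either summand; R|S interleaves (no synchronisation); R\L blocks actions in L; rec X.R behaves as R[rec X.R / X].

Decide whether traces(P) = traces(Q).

traces(P) ≠ traces(Q) — witness ⟨a⟩

Reachable graph of P (3 states):
  s0 = rec X. (a.a.0)\{b} + (b.0\{b} + (0 + 0 + 0\{b}) + (b.X)\{b}\{a}) ⊢ =a=> s1, =b=> s2
  s1 = (a.0)\{b} ⊢ =a=> s2
  s2 = 0\{b} ⊢ deadlocked
Reachable graph of Q (4 states):
  t0 = rec X. b.(a.a.0)\{b} + (b.0\{b} + (0 + 0 + 0\{b}) + (b.X)\{b}\{a}) ⊢ =b=> t1, =b=> t2
  t1 = (a.a.0)\{b} ⊢ =a=> t3
  t2 = 0\{b} ⊢ deadlocked
  t3 = (a.0)\{b} ⊢ =a=> t2
Executing a from P (initial set {s0}):
  [1] a ⇒ {s1}
  P completes σ.
Executing a from Q (initial set {t0}):
  [1] a ⇒ no successor for Q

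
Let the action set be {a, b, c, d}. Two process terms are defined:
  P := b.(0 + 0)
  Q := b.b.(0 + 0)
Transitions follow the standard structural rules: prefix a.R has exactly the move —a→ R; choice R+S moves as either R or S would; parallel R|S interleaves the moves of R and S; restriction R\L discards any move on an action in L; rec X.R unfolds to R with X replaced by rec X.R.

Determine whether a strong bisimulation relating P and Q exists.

P's transition system — 2 states:
  u0 = b.(0 + 0) has moves —b→ u1
  u1 = 0 + 0 has moves (no moves)
Q's transition system — 3 states:
  v0 = b.b.(0 + 0) has moves —b→ v1
  v1 = b.(0 + 0) has moves —b→ v2
  v2 = 0 + 0 has moves (no moves)
Partition-refinement fixed point:
  B0 = {u0, v1}
  B1 = {u1, v2}
  B2 = {v0}
u0 ∈ B0, v0 ∈ B2 → different blocks

P ≁ Q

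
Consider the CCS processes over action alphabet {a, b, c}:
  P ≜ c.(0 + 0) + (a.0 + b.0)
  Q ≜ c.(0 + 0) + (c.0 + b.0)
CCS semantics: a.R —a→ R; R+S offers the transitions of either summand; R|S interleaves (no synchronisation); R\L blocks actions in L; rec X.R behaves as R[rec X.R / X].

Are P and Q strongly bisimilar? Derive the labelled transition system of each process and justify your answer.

P ≁ Q

LTS(P): 3 reachable states
  p0 = c.(0 + 0) + (a.0 + b.0) | ··a··> p1, ··b··> p1, ··c··> p2
  p1 = 0 | stopped
  p2 = 0 + 0 | stopped
LTS(Q): 3 reachable states
  q0 = c.(0 + 0) + (c.0 + b.0) | ··b··> q1, ··c··> q1, ··c··> q2
  q1 = 0 | stopped
  q2 = 0 + 0 | stopped
Coarsest stable partition (strong bisimilarity classes):
  B0 = {p0}
  B1 = {p1, p2, q1, q2}
  B2 = {q0}
p0 ∈ B0, q0 ∈ B2 → different blocks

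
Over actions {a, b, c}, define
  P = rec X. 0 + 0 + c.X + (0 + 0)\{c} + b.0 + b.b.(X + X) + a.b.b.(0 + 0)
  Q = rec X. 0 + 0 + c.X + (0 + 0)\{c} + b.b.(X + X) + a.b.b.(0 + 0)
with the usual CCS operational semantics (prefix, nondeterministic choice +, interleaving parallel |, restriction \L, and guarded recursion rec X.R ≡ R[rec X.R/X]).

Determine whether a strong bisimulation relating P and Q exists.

Reachable graph of P (7 states):
  s0 = rec X. 0 + 0 + c.X + (0 + 0)\{c} + b.0 + b.b.(X + X) + a.b.b.(0 + 0) | ··a··> s1, ··b··> s2, ··b··> s3, ··c··> s0
  s1 = b.b.(0 + 0) | ··b··> s4
  s2 = 0 | ∅
  s3 = b.((rec X. 0 + 0 + c.X + (0 + 0)\{c} + b.0 + b.b.(X + X) + a.b.b.(0 + 0)) + (rec X. 0 + 0 + c.X + (0 + 0)\{c} + b.0 + b.b.(X + X) + a.b.b.(0 + 0))) | ··b··> s5
  s4 = b.(0 + 0) | ··b··> s6
  s5 = (rec X. 0 + 0 + c.X + (0 + 0)\{c} + b.0 + b.b.(X + X) + a.b.b.(0 + 0)) + (rec X. 0 + 0 + c.X + (0 + 0)\{c} + b.0 + b.b.(X + X) + a.b.b.(0 + 0)) | ··a··> s1, ··b··> s2, ··b··> s3, ··c··> s0
  s6 = 0 + 0 | ∅
Reachable graph of Q (6 states):
  t0 = rec X. 0 + 0 + c.X + (0 + 0)\{c} + b.b.(X + X) + a.b.b.(0 + 0) | ··a··> t1, ··b··> t2, ··c··> t0
  t1 = b.b.(0 + 0) | ··b··> t3
  t2 = b.((rec X. 0 + 0 + c.X + (0 + 0)\{c} + b.b.(X + X) + a.b.b.(0 + 0)) + (rec X. 0 + 0 + c.X + (0 + 0)\{c} + b.b.(X + X) + a.b.b.(0 + 0))) | ··b··> t4
  t3 = b.(0 + 0) | ··b··> t5
  t4 = (rec X. 0 + 0 + c.X + (0 + 0)\{c} + b.b.(X + X) + a.b.b.(0 + 0)) + (rec X. 0 + 0 + c.X + (0 + 0)\{c} + b.b.(X + X) + a.b.b.(0 + 0)) | ··a··> t1, ··b··> t2, ··c··> t0
  t5 = 0 + 0 | ∅
Bisimilarity quotient blocks:
  B0 = {s0, s5}
  B1 = {s3}
  B2 = {s2, s6, t5}
  B3 = {s1, t1}
  B4 = {s4, t3}
  B5 = {t0, t4}
  B6 = {t2}
s0 ∈ B0, t0 ∈ B5 → different blocks

not bisimilar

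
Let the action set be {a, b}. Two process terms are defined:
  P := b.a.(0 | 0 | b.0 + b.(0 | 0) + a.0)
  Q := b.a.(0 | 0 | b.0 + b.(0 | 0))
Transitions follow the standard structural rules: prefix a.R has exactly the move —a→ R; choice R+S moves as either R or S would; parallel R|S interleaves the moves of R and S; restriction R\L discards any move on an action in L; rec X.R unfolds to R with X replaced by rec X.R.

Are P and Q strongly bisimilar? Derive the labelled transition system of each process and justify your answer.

NO

Reachable graph of P (6 states):
  u0 = b.a.(0 | 0 | b.0 + b.(0 | 0) + a.0) → =b=> u1
  u1 = a.(0 | 0 | b.0 + b.(0 | 0) + a.0) → =a=> u2
  u2 = 0 | 0 | b.0 + b.(0 | 0) + a.0 → =a=> u3, =b=> u4, =b=> u5
  u3 = 0 → (no moves)
  u4 = 0 | 0 → (no moves)
  u5 = 0 | 0 | 0 → (no moves)
Reachable graph of Q (5 states):
  v0 = b.a.(0 | 0 | b.0 + b.(0 | 0)) → =b=> v1
  v1 = a.(0 | 0 | b.0 + b.(0 | 0)) → =a=> v2
  v2 = 0 | 0 | b.0 + b.(0 | 0) → =b=> v3, =b=> v4
  v3 = 0 | 0 → (no moves)
  v4 = 0 | 0 | 0 → (no moves)
Coarsest stable partition (strong bisimilarity classes):
  B0 = {u0}
  B1 = {u1}
  B2 = {u2}
  B3 = {u3, u4, u5, v3, v4}
  B4 = {v0}
  B5 = {v1}
  B6 = {v2}
u0 ∈ B0, v0 ∈ B4 → different blocks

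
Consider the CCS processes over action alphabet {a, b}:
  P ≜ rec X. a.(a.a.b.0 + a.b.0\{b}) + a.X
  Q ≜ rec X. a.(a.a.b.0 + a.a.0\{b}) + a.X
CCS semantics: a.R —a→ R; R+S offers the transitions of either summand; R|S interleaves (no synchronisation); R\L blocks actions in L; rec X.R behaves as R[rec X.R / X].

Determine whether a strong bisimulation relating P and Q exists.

LTS(P): 7 reachable states
  p0 = rec X. a.(a.a.b.0 + a.b.0\{b}) + a.X | =a=> p0, =a=> p1
  p1 = a.a.b.0 + a.b.0\{b} | =a=> p2, =a=> p3
  p2 = a.b.0 | =a=> p4
  p3 = b.0\{b} | =b=> p5
  p4 = b.0 | =b=> p6
  p5 = 0\{b} | ·
  p6 = 0 | ·
LTS(Q): 7 reachable states
  q0 = rec X. a.(a.a.b.0 + a.a.0\{b}) + a.X | =a=> q0, =a=> q1
  q1 = a.a.b.0 + a.a.0\{b} | =a=> q2, =a=> q3
  q2 = a.0\{b} | =a=> q4
  q3 = a.b.0 | =a=> q5
  q4 = 0\{b} | ·
  q5 = b.0 | =b=> q6
  q6 = 0 | ·
Coarsest stable partition (strong bisimilarity classes):
  B0 = {p0}
  B1 = {p1}
  B2 = {p2, q3}
  B3 = {p3, p4, q5}
  B4 = {p5, p6, q4, q6}
  B5 = {q0}
  B6 = {q1}
  B7 = {q2}
p0 ∈ B0, q0 ∈ B5 → different blocks

NO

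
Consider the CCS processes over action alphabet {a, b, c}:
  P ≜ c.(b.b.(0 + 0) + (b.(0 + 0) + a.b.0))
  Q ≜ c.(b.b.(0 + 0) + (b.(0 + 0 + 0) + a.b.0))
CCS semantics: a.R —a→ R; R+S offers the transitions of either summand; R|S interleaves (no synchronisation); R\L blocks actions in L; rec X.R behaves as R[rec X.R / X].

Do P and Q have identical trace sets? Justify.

traces(P) = traces(Q)

Reachable graph of P (6 states):
  u0 = c.(b.b.(0 + 0) + (b.(0 + 0) + a.b.0)) :: ··c··> u1
  u1 = b.b.(0 + 0) + (b.(0 + 0) + a.b.0) :: ··a··> u2, ··b··> u3, ··b··> u4
  u2 = b.0 :: ··b··> u5
  u3 = 0 + 0 :: (no moves)
  u4 = b.(0 + 0) :: ··b··> u3
  u5 = 0 :: (no moves)
Reachable graph of Q (7 states):
  v0 = c.(b.b.(0 + 0) + (b.(0 + 0 + 0) + a.b.0)) :: ··c··> v1
  v1 = b.b.(0 + 0) + (b.(0 + 0 + 0) + a.b.0) :: ··a··> v2, ··b··> v3, ··b··> v4
  v2 = b.0 :: ··b··> v5
  v3 = 0 + 0 + 0 :: (no moves)
  v4 = b.(0 + 0) :: ··b··> v6
  v5 = 0 :: (no moves)
  v6 = 0 + 0 :: (no moves)
Partition-refinement fixed point:
  B0 = {u0, v0}
  B1 = {u1, v1}
  B2 = {u2, u4, v2, v4}
  B3 = {u3, u5, v3, v5, v6}
u0 ∈ B0, v0 ∈ B0 → same block
Bisimilar ⇒ trace-equivalent.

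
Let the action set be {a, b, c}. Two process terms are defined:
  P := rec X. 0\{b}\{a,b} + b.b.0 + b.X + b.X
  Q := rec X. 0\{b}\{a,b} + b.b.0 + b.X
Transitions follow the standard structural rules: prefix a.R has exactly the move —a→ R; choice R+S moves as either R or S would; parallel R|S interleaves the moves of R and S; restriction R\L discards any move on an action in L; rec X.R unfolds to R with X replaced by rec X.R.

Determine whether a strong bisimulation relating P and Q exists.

YES

Reachable graph of P (3 states):
  u0 = rec X. 0\{b}\{a,b} + b.b.0 + b.X + b.X → --b--▸ u0, --b--▸ u1
  u1 = b.0 → --b--▸ u2
  u2 = 0 → stopped
Reachable graph of Q (3 states):
  v0 = rec X. 0\{b}\{a,b} + b.b.0 + b.X → --b--▸ v0, --b--▸ v1
  v1 = b.0 → --b--▸ v2
  v2 = 0 → stopped
Partition-refinement fixed point:
  B0 = {u0, v0}
  B1 = {u1, v1}
  B2 = {u2, v2}
u0 ∈ B0, v0 ∈ B0 → same block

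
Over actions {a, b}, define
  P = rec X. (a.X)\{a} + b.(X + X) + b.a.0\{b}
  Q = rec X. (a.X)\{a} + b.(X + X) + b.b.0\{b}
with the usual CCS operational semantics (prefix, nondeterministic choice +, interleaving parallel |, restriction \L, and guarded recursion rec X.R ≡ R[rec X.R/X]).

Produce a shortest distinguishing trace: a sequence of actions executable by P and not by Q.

LTS(P): 4 reachable states
  u0 = rec X. (a.X)\{a} + b.(X + X) + b.a.0\{b} ⊢ ··b··> u1, ··b··> u2
  u1 = (rec X. (a.X)\{a} + b.(X + X) + b.a.0\{b}) + (rec X. (a.X)\{a} + b.(X + X) + b.a.0\{b}) ⊢ ··b··> u1, ··b··> u2
  u2 = a.0\{b} ⊢ ··a··> u3
  u3 = 0\{b} ⊢ stopped
LTS(Q): 4 reachable states
  v0 = rec X. (a.X)\{a} + b.(X + X) + b.b.0\{b} ⊢ ··b··> v1, ··b··> v2
  v1 = (rec X. (a.X)\{a} + b.(X + X) + b.b.0\{b}) + (rec X. (a.X)\{a} + b.(X + X) + b.b.0\{b}) ⊢ ··b··> v1, ··b··> v2
  v2 = b.0\{b} ⊢ ··b··> v3
  v3 = 0\{b} ⊢ stopped
Trace ⟨ba⟩ through P, begin at {u0}:
  step 1 (b): {u1, u2}
  step 2 (a): {u3}
  — P admits the full trace.
Trace ⟨ba⟩ through Q, begin at {v0}:
  step 1 (b): {v1, v2}
  step 2 (a): no successor for Q

ba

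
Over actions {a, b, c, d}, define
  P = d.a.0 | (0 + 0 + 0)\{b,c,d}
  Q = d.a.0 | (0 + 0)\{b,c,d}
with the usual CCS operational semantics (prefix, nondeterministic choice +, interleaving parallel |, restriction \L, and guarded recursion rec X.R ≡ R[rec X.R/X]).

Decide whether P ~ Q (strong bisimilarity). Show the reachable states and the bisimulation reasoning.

bisimilar

P's transition system — 3 states:
  p0 = d.a.0 | (0 + 0 + 0)\{b,c,d} :: ··d··> p1
  p1 = a.0 | (0 + 0 + 0)\{b,c,d} :: ··a··> p2
  p2 = 0 | (0 + 0 + 0)\{b,c,d} :: deadlocked
Q's transition system — 3 states:
  q0 = d.a.0 | (0 + 0)\{b,c,d} :: ··d··> q1
  q1 = a.0 | (0 + 0)\{b,c,d} :: ··a··> q2
  q2 = 0 | (0 + 0)\{b,c,d} :: deadlocked
Partition-refinement fixed point:
  B0 = {p0, q0}
  B1 = {p1, q1}
  B2 = {p2, q2}
p0 ∈ B0, q0 ∈ B0 → same block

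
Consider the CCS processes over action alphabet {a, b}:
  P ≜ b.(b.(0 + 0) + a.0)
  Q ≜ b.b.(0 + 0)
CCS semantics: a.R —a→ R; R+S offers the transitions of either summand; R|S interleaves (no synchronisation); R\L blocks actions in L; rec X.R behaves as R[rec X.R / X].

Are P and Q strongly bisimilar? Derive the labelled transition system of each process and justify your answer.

not bisimilar

P's transition system — 4 states:
  s0 = b.(b.(0 + 0) + a.0) ⊢ =b=> s1
  s1 = b.(0 + 0) + a.0 ⊢ =a=> s2, =b=> s3
  s2 = 0 ⊢ deadlocked
  s3 = 0 + 0 ⊢ deadlocked
Q's transition system — 3 states:
  t0 = b.b.(0 + 0) ⊢ =b=> t1
  t1 = b.(0 + 0) ⊢ =b=> t2
  t2 = 0 + 0 ⊢ deadlocked
Bisimilarity quotient blocks:
  B0 = {s0}
  B1 = {s1}
  B2 = {s2, s3, t2}
  B3 = {t0}
  B4 = {t1}
s0 ∈ B0, t0 ∈ B3 → different blocks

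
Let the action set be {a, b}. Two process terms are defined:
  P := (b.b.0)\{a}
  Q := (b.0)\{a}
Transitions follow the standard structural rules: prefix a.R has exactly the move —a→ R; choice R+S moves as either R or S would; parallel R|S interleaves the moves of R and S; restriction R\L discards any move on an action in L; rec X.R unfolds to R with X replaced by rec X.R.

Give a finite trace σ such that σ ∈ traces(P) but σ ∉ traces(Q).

Reachable graph of P (3 states):
  p0 = (b.b.0)\{a} ⊢ =b=> p1
  p1 = (b.0)\{a} ⊢ =b=> p2
  p2 = 0\{a} ⊢ deadlocked
Reachable graph of Q (2 states):
  q0 = (b.0)\{a} ⊢ =b=> q1
  q1 = 0\{a} ⊢ deadlocked
Trace ⟨bb⟩ through P, begin at {p0}:
  step 1 (b): {p1}
  step 2 (b): {p2}
  ✓ P
Trace ⟨bb⟩ through Q, begin at {q0}:
  step 1 (b): {q1}
  step 2 (b): no successor for Q

bb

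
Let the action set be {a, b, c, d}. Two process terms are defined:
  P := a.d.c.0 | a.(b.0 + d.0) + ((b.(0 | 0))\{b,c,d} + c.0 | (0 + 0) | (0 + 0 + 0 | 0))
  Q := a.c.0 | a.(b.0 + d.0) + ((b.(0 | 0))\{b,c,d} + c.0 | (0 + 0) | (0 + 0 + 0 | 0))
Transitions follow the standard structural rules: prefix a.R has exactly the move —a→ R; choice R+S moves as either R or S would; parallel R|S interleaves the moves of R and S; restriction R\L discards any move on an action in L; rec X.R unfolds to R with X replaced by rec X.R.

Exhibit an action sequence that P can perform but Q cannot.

LTS(P): 13 reachable states
  p0 = a.d.c.0 | a.(b.0 + d.0) + ((b.(0 | 0))\{b,c,d} + c.0 | (0 + 0) | (0 + 0 + 0 | 0)) ⊢ --a--▸ p1, --a--▸ p2, --c--▸ p3
  p1 = a.d.c.0 | (b.0 + d.0) ⊢ --a--▸ p4, --b--▸ p5, --d--▸ p5
  p2 = d.c.0 | a.(b.0 + d.0) ⊢ --a--▸ p4, --d--▸ p6
  p3 = 0 | (0 + 0) | (0 + 0 + 0 | 0) ⊢ stopped
  p4 = d.c.0 | (b.0 + d.0) ⊢ --b--▸ p7, --d--▸ p7, --d--▸ p8
  p5 = a.d.c.0 | 0 ⊢ --a--▸ p7
  p6 = c.0 | a.(b.0 + d.0) ⊢ --a--▸ p8, --c--▸ p9
  p7 = d.c.0 | 0 ⊢ --d--▸ p10
  p8 = c.0 | (b.0 + d.0) ⊢ --b--▸ p10, --c--▸ p11, --d--▸ p10
  p9 = 0 | a.(b.0 + d.0) ⊢ --a--▸ p11
  p10 = c.0 | 0 ⊢ --c--▸ p12
  p11 = 0 | (b.0 + d.0) ⊢ --b--▸ p12, --d--▸ p12
  p12 = 0 | 0 ⊢ stopped
LTS(Q): 10 reachable states
  q0 = a.c.0 | a.(b.0 + d.0) + ((b.(0 | 0))\{b,c,d} + c.0 | (0 + 0) | (0 + 0 + 0 | 0)) ⊢ --a--▸ q1, --a--▸ q2, --c--▸ q3
  q1 = a.c.0 | (b.0 + d.0) ⊢ --a--▸ q4, --b--▸ q5, --d--▸ q5
  q2 = c.0 | a.(b.0 + d.0) ⊢ --a--▸ q4, --c--▸ q6
  q3 = 0 | (0 + 0) | (0 + 0 + 0 | 0) ⊢ stopped
  q4 = c.0 | (b.0 + d.0) ⊢ --b--▸ q7, --c--▸ q8, --d--▸ q7
  q5 = a.c.0 | 0 ⊢ --a--▸ q7
  q6 = 0 | a.(b.0 + d.0) ⊢ --a--▸ q8
  q7 = c.0 | 0 ⊢ --c--▸ q9
  q8 = 0 | (b.0 + d.0) ⊢ --b--▸ q9, --d--▸ q9
  q9 = 0 | 0 ⊢ stopped
Trace ⟨adc⟩ through P, begin at {p0}:
  step 1 (a): {p1, p2}
  step 2 (d): {p5, p6}
  step 3 (c): {p9}
  P completes σ.
Trace ⟨adc⟩ through Q, begin at {q0}:
  step 1 (a): {q1, q2}
  step 2 (d): {q5}
  step 3 (c): ∅ (Q stuck)

adc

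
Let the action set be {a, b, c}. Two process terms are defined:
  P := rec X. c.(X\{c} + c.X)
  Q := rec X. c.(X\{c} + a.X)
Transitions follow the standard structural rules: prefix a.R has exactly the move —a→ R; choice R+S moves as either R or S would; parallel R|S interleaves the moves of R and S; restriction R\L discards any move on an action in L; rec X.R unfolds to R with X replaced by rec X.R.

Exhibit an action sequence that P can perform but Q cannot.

cc

P's transition system — 2 states:
  s0 = rec X. c.(X\{c} + c.X) has moves —c→ s1
  s1 = (rec X. c.(X\{c} + c.X))\{c} + c.(rec X. c.(X\{c} + c.X)) has moves —c→ s0
Q's transition system — 2 states:
  t0 = rec X. c.(X\{c} + a.X) has moves —c→ t1
  t1 = (rec X. c.(X\{c} + a.X))\{c} + a.(rec X. c.(X\{c} + a.X)) has moves —a→ t0
Run σ = ⟨cc⟩ on P: start {s0}
  [1] c ⇒ {s1}
  [2] c ⇒ {s0}
  — P admits the full trace.
Run σ = ⟨cc⟩ on Q: start {t0}
  [1] c ⇒ {t1}
  [2] c ⇒ ∅  — Q cannot continue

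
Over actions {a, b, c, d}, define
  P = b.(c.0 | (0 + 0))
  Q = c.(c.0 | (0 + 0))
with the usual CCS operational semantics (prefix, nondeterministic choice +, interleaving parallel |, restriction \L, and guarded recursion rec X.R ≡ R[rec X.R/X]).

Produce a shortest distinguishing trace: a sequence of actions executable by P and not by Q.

b

P's transition system — 3 states:
  p0 = b.(c.0 | (0 + 0)) :: -b-> p1
  p1 = c.0 | (0 + 0) :: -c-> p2
  p2 = 0 | (0 + 0) :: stopped
Q's transition system — 3 states:
  q0 = c.(c.0 | (0 + 0)) :: -c-> q1
  q1 = c.0 | (0 + 0) :: -c-> q2
  q2 = 0 | (0 + 0) :: stopped
Executing b from P (initial set {p0}):
  after b @ step 1: {p1}
  P completes σ.
Executing b from Q (initial set {q0}):
  after b @ step 1: ∅ (Q stuck)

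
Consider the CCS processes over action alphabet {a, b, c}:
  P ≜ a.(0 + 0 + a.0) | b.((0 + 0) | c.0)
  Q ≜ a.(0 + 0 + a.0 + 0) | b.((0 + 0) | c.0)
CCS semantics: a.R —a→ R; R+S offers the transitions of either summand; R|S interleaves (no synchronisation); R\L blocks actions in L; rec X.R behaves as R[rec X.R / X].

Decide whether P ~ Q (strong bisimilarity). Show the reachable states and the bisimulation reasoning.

Reachable graph of P (9 states):
  p0 = a.(0 + 0 + a.0) | b.((0 + 0) | c.0) :: -a-> p1, -b-> p2
  p1 = (0 + 0 + a.0) | b.((0 + 0) | c.0) :: -a-> p3, -b-> p4
  p2 = a.(0 + 0 + a.0) | ((0 + 0) | c.0) :: -a-> p4, -c-> p5
  p3 = 0 | b.((0 + 0) | c.0) :: -b-> p6
  p4 = (0 + 0 + a.0) | ((0 + 0) | c.0) :: -a-> p6, -c-> p7
  p5 = a.(0 + 0 + a.0) | ((0 + 0) | 0) :: -a-> p7
  p6 = 0 | ((0 + 0) | c.0) :: -c-> p8
  p7 = (0 + 0 + a.0) | ((0 + 0) | 0) :: -a-> p8
  p8 = 0 | ((0 + 0) | 0) :: stopped
Reachable graph of Q (9 states):
  q0 = a.(0 + 0 + a.0 + 0) | b.((0 + 0) | c.0) :: -a-> q1, -b-> q2
  q1 = (0 + 0 + a.0 + 0) | b.((0 + 0) | c.0) :: -a-> q3, -b-> q4
  q2 = a.(0 + 0 + a.0 + 0) | ((0 + 0) | c.0) :: -a-> q4, -c-> q5
  q3 = 0 | b.((0 + 0) | c.0) :: -b-> q6
  q4 = (0 + 0 + a.0 + 0) | ((0 + 0) | c.0) :: -a-> q6, -c-> q7
  q5 = a.(0 + 0 + a.0 + 0) | ((0 + 0) | 0) :: -a-> q7
  q6 = 0 | ((0 + 0) | c.0) :: -c-> q8
  q7 = (0 + 0 + a.0 + 0) | ((0 + 0) | 0) :: -a-> q8
  q8 = 0 | ((0 + 0) | 0) :: stopped
Partition-refinement fixed point:
  B0 = {p0, q0}
  B1 = {p2, q2}
  B2 = {p5, q5}
  B3 = {p7, q7}
  B4 = {p8, q8}
  B5 = {p4, q4}
  B6 = {p6, q6}
  B7 = {p1, q1}
  B8 = {p3, q3}
p0 ∈ B0, q0 ∈ B0 → same block

YES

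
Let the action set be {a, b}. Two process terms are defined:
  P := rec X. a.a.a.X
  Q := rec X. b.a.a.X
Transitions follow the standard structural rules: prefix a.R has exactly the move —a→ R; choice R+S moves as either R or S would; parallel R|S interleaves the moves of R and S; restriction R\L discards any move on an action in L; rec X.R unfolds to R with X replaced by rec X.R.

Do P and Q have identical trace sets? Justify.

NO — witness ⟨a⟩

P's transition system — 3 states:
  m0 = rec X. a.a.a.X → =a=> m1
  m1 = a.a.(rec X. a.a.a.X) → =a=> m2
  m2 = a.(rec X. a.a.a.X) → =a=> m0
Q's transition system — 3 states:
  n0 = rec X. b.a.a.X → =b=> n1
  n1 = a.a.(rec X. b.a.a.X) → =a=> n2
  n2 = a.(rec X. b.a.a.X) → =a=> n0
Trace ⟨a⟩ through P, begin at {m0}:
  after a @ step 1: {m1}
  P completes σ.
Trace ⟨a⟩ through Q, begin at {n0}:
  after a @ step 1: ∅ (Q stuck)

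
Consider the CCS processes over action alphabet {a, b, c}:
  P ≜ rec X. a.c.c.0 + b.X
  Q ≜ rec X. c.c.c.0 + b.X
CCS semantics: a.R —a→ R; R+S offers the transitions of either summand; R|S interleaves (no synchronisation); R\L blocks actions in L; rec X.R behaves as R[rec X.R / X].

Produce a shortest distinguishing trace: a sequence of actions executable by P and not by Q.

a

LTS(P): 4 reachable states
  u0 = rec X. a.c.c.0 + b.X has moves —a→ u1, —b→ u0
  u1 = c.c.0 has moves —c→ u2
  u2 = c.0 has moves —c→ u3
  u3 = 0 has moves deadlocked
LTS(Q): 4 reachable states
  v0 = rec X. c.c.c.0 + b.X has moves —b→ v0, —c→ v1
  v1 = c.c.0 has moves —c→ v2
  v2 = c.0 has moves —c→ v3
  v3 = 0 has moves deadlocked
Trace ⟨a⟩ through P, begin at {u0}:
  after a @ step 1: {u1}
  ✓ P
Trace ⟨a⟩ through Q, begin at {v0}:
  after a @ step 1: no successor for Q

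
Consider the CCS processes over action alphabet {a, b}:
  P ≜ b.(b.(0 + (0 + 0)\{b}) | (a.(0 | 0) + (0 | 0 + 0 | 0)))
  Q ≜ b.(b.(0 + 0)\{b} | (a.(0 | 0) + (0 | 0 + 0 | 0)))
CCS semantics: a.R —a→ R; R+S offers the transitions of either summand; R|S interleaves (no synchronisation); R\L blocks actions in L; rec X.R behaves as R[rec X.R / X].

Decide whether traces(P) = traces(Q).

traces(P) = traces(Q)

LTS(P): 5 reachable states
  m0 = b.(b.(0 + (0 + 0)\{b}) | (a.(0 | 0) + (0 | 0 + 0 | 0))) :: --b--▸ m1
  m1 = b.(0 + (0 + 0)\{b}) | (a.(0 | 0) + (0 | 0 + 0 | 0)) :: --a--▸ m2, --b--▸ m3
  m2 = b.(0 + (0 + 0)\{b}) | (0 | 0) :: --b--▸ m4
  m3 = (0 + (0 + 0)\{b}) | (a.(0 | 0) + (0 | 0 + 0 | 0)) :: --a--▸ m4
  m4 = (0 + (0 + 0)\{b}) | (0 | 0) :: deadlocked
LTS(Q): 5 reachable states
  n0 = b.(b.(0 + 0)\{b} | (a.(0 | 0) + (0 | 0 + 0 | 0))) :: --b--▸ n1
  n1 = b.(0 + 0)\{b} | (a.(0 | 0) + (0 | 0 + 0 | 0)) :: --a--▸ n2, --b--▸ n3
  n2 = b.(0 + 0)\{b} | (0 | 0) :: --b--▸ n4
  n3 = (0 + 0)\{b} | (a.(0 | 0) + (0 | 0 + 0 | 0)) :: --a--▸ n4
  n4 = (0 + 0)\{b} | (0 | 0) :: deadlocked
Coarsest stable partition (strong bisimilarity classes):
  B0 = {m0, n0}
  B1 = {m1, n1}
  B2 = {m3, n3}
  B3 = {m4, n4}
  B4 = {m2, n2}
m0 ∈ B0, n0 ∈ B0 → same block
Bisimilar ⇒ trace-equivalent.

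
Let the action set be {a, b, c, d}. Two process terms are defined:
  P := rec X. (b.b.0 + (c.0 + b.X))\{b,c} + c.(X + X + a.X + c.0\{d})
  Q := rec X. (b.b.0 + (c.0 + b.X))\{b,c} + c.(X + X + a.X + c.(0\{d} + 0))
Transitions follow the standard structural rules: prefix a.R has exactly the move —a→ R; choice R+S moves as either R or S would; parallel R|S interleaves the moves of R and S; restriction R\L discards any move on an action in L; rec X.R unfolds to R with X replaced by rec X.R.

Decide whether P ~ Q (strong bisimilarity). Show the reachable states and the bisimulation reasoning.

P ~ Q

LTS(P): 3 reachable states
  u0 = rec X. (b.b.0 + (c.0 + b.X))\{b,c} + c.(X + X + a.X + c.0\{d}) | —c→ u1
  u1 = (rec X. (b.b.0 + (c.0 + b.X))\{b,c} + c.(X + X + a.X + c.0\{d})) + (rec X. (b.b.0 + (c.0 + b.X))\{b,c} + c.(X + X + a.X + c.0\{d})) + a.(rec X. (b.b.0 + (c.0 + b.X))\{b,c} + c.(X + X + a.X + c.0\{d})) + c.0\{d} | —a→ u0, —c→ u1, —c→ u2
  u2 = 0\{d} | ∅
LTS(Q): 3 reachable states
  v0 = rec X. (b.b.0 + (c.0 + b.X))\{b,c} + c.(X + X + a.X + c.(0\{d} + 0)) | —c→ v1
  v1 = (rec X. (b.b.0 + (c.0 + b.X))\{b,c} + c.(X + X + a.X + c.(0\{d} + 0))) + (rec X. (b.b.0 + (c.0 + b.X))\{b,c} + c.(X + X + a.X + c.(0\{d} + 0))) + a.(rec X. (b.b.0 + (c.0 + b.X))\{b,c} + c.(X + X + a.X + c.(0\{d} + 0))) + c.(0\{d} + 0) | —a→ v0, —c→ v1, —c→ v2
  v2 = 0\{d} + 0 | ∅
Coarsest stable partition (strong bisimilarity classes):
  B0 = {u0, v0}
  B1 = {u1, v1}
  B2 = {u2, v2}
u0 ∈ B0, v0 ∈ B0 → same block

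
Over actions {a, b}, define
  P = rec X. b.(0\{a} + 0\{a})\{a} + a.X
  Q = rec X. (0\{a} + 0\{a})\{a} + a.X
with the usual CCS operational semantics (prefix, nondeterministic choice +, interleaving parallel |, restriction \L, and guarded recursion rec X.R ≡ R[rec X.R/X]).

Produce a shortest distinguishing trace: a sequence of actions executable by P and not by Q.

P's transition system — 2 states:
  p0 = rec X. b.(0\{a} + 0\{a})\{a} + a.X → —a→ p0, —b→ p1
  p1 = (0\{a} + 0\{a})\{a} → ·
Q's transition system — 1 states:
  q0 = rec X. (0\{a} + 0\{a})\{a} + a.X → —a→ q0
Trace ⟨b⟩ through P, begin at {p0}:
  after b @ step 1: {p1}
  — P admits the full trace.
Trace ⟨b⟩ through Q, begin at {q0}:
  after b @ step 1: no successor for Q

b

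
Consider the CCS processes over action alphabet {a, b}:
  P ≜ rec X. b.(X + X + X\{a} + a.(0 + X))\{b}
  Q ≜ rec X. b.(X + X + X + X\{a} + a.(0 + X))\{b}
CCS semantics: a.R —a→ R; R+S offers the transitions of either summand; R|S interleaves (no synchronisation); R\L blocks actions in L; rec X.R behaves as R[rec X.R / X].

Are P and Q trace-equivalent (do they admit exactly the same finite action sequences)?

traces(P) = traces(Q)

P's transition system — 3 states:
  m0 = rec X. b.(X + X + X\{a} + a.(0 + X))\{b} has moves =b=> m1
  m1 = ((rec X. b.(X + X + X\{a} + a.(0 + X))\{b}) + (rec X. b.(X + X + X\{a} + a.(0 + X))\{b}) + (rec X. b.(X + X + X\{a} + a.(0 + X))\{b})\{a} + a.(0 + (rec X. b.(X + X + X\{a} + a.(0 + X))\{b})))\{b} has moves =a=> m2
  m2 = (0 + (rec X. b.(X + X + X\{a} + a.(0 + X))\{b}))\{b} has moves ∅
Q's transition system — 3 states:
  n0 = rec X. b.(X + X + X + X\{a} + a.(0 + X))\{b} has moves =b=> n1
  n1 = ((rec X. b.(X + X + X + X\{a} + a.(0 + X))\{b}) + (rec X. b.(X + X + X + X\{a} + a.(0 + X))\{b}) + (rec X. b.(X + X + X + X\{a} + a.(0 + X))\{b}) + (rec X. b.(X + X + X + X\{a} + a.(0 + X))\{b})\{a} + a.(0 + (rec X. b.(X + X + X + X\{a} + a.(0 + X))\{b})))\{b} has moves =a=> n2
  n2 = (0 + (rec X. b.(X + X + X + X\{a} + a.(0 + X))\{b}))\{b} has moves ∅
Bisimilarity quotient blocks:
  B0 = {m0, n0}
  B1 = {m1, n1}
  B2 = {m2, n2}
m0 ∈ B0, n0 ∈ B0 → same block
Bisimilar ⇒ trace-equivalent.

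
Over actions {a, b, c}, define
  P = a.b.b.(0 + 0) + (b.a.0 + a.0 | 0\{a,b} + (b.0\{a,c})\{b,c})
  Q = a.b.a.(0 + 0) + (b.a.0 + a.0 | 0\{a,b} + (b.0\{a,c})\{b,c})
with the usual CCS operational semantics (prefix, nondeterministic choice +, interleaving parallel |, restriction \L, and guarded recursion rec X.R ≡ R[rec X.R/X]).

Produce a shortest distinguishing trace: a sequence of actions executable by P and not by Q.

P's transition system — 7 states:
  u0 = a.b.b.(0 + 0) + (b.a.0 + a.0 | 0\{a,b} + (b.0\{a,c})\{b,c}) :: -a-> u1, -a-> u2, -b-> u3
  u1 = 0 | 0\{a,b} :: (no moves)
  u2 = b.b.(0 + 0) :: -b-> u4
  u3 = a.0 :: -a-> u5
  u4 = b.(0 + 0) :: -b-> u6
  u5 = 0 :: (no moves)
  u6 = 0 + 0 :: (no moves)
Q's transition system — 7 states:
  v0 = a.b.a.(0 + 0) + (b.a.0 + a.0 | 0\{a,b} + (b.0\{a,c})\{b,c}) :: -a-> v1, -a-> v2, -b-> v3
  v1 = 0 | 0\{a,b} :: (no moves)
  v2 = b.a.(0 + 0) :: -b-> v4
  v3 = a.0 :: -a-> v5
  v4 = a.(0 + 0) :: -a-> v6
  v5 = 0 :: (no moves)
  v6 = 0 + 0 :: (no moves)
Run σ = ⟨abb⟩ on P: start {u0}
  after a @ step 1: {u1, u2}
  after b @ step 2: {u4}
  after b @ step 3: {u6}
  P completes σ.
Run σ = ⟨abb⟩ on Q: start {v0}
  after a @ step 1: {v1, v2}
  after b @ step 2: {v4}
  after b @ step 3: ∅  — Q cannot continue

abb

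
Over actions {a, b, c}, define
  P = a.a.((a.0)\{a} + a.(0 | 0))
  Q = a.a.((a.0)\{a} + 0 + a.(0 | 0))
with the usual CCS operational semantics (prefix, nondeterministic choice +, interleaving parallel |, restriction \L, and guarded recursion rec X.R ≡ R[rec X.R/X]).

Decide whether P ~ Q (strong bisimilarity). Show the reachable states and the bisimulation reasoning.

LTS(P): 4 reachable states
  s0 = a.a.((a.0)\{a} + a.(0 | 0)) → —a→ s1
  s1 = a.((a.0)\{a} + a.(0 | 0)) → —a→ s2
  s2 = (a.0)\{a} + a.(0 | 0) → —a→ s3
  s3 = 0 | 0 → ·
LTS(Q): 4 reachable states
  t0 = a.a.((a.0)\{a} + 0 + a.(0 | 0)) → —a→ t1
  t1 = a.((a.0)\{a} + 0 + a.(0 | 0)) → —a→ t2
  t2 = (a.0)\{a} + 0 + a.(0 | 0) → —a→ t3
  t3 = 0 | 0 → ·
Bisimilarity quotient blocks:
  B0 = {s0, t0}
  B1 = {s1, t1}
  B2 = {s2, t2}
  B3 = {s3, t3}
s0 ∈ B0, t0 ∈ B0 → same block

P ~ Q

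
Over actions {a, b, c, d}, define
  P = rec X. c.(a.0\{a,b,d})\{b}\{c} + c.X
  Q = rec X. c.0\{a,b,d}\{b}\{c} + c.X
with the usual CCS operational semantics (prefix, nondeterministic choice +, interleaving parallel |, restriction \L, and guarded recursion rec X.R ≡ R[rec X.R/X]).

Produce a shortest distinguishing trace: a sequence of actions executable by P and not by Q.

ca

P's transition system — 3 states:
  m0 = rec X. c.(a.0\{a,b,d})\{b}\{c} + c.X → --c--▸ m0, --c--▸ m1
  m1 = (a.0\{a,b,d})\{b}\{c} → --a--▸ m2
  m2 = 0\{a,b,d}\{b}\{c} → stopped
Q's transition system — 2 states:
  n0 = rec X. c.0\{a,b,d}\{b}\{c} + c.X → --c--▸ n0, --c--▸ n1
  n1 = 0\{a,b,d}\{b}\{c} → stopped
Executing ca from P (initial set {m0}):
  after c @ step 1: {m0, m1}
  after a @ step 2: {m2}
  — P admits the full trace.
Executing ca from Q (initial set {n0}):
  after c @ step 1: {n0, n1}
  after a @ step 2: no successor for Q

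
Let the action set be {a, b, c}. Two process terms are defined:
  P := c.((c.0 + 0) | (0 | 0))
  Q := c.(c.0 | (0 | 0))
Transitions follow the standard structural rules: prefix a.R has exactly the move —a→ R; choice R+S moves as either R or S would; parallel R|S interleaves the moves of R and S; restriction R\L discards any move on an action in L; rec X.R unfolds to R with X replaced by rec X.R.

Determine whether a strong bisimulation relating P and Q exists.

P ~ Q

Reachable graph of P (3 states):
  s0 = c.((c.0 + 0) | (0 | 0)) ⊢ -c-> s1
  s1 = (c.0 + 0) | (0 | 0) ⊢ -c-> s2
  s2 = 0 | (0 | 0) ⊢ ·
Reachable graph of Q (3 states):
  t0 = c.(c.0 | (0 | 0)) ⊢ -c-> t1
  t1 = c.0 | (0 | 0) ⊢ -c-> t2
  t2 = 0 | (0 | 0) ⊢ ·
Partition-refinement fixed point:
  B0 = {s0, t0}
  B1 = {s1, t1}
  B2 = {s2, t2}
s0 ∈ B0, t0 ∈ B0 → same block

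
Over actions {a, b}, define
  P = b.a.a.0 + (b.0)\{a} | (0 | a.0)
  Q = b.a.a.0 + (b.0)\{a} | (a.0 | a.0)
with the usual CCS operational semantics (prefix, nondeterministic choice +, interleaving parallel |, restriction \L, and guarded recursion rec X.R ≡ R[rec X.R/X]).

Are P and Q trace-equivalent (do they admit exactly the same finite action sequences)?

Reachable graph of P (7 states):
  s0 = b.a.a.0 + (b.0)\{a} | (0 | a.0) → ··a··> s1, ··b··> s2, ··b··> s3
  s1 = (b.0)\{a} | (0 | 0) → ··b··> s4
  s2 = 0\{a} | (0 | a.0) → ··a··> s4
  s3 = a.a.0 → ··a··> s5
  s4 = 0\{a} | (0 | 0) → stopped
  s5 = a.0 → ··a··> s6
  s6 = 0 → stopped
Reachable graph of Q (11 states):
  t0 = b.a.a.0 + (b.0)\{a} | (a.0 | a.0) → ··a··> t1, ··a··> t2, ··b··> t3, ··b··> t4
  t1 = (b.0)\{a} | (0 | a.0) → ··a··> t5, ··b··> t6
  t2 = (b.0)\{a} | (a.0 | 0) → ··a··> t5, ··b··> t7
  t3 = 0\{a} | (a.0 | a.0) → ··a··> t6, ··a··> t7
  t4 = a.a.0 → ··a··> t8
  t5 = (b.0)\{a} | (0 | 0) → ··b··> t9
  t6 = 0\{a} | (0 | a.0) → ··a··> t9
  t7 = 0\{a} | (a.0 | 0) → ··a··> t9
  t8 = a.0 → ··a··> t10
  t9 = 0\{a} | (0 | 0) → stopped
  t10 = 0 → stopped
Run σ = ⟨aa⟩ on Q: start {t0}
  [1] a ⇒ {t1, t2}
  [2] a ⇒ {t5}
  Q completes σ.
Run σ = ⟨aa⟩ on P: start {s0}
  [1] a ⇒ {s1}
  [2] a ⇒ ∅  — P cannot continue

trace-distinct — witness ⟨aa⟩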